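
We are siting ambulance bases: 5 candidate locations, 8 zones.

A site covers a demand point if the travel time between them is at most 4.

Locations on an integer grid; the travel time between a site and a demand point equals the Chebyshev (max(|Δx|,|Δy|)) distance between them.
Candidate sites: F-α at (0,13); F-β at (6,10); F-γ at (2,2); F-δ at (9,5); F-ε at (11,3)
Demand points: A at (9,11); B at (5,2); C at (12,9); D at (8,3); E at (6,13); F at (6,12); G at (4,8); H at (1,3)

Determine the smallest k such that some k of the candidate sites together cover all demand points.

3

Coverage sets (demand points within 4 of each site):
  F-α: {}
  F-β: {A, E, F, G}
  F-γ: {B, H}
  F-δ: {B, C, D}
  F-ε: {D}
No 2 sites suffice: every size-2 union leaves at least one demand point uncovered.
But {F-β, F-γ, F-δ} covers everything, so the minimum is 3.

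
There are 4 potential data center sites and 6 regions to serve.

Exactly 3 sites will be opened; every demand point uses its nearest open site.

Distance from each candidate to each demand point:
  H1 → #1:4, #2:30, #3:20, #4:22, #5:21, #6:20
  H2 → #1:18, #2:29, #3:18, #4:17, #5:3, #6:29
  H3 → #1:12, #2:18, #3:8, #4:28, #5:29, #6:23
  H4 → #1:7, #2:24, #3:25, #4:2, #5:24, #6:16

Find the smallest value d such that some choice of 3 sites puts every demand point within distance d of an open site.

Open {H2, H3, H4}.
  Farthest demand point is #2 at distance 18 (to H3); all others are ≤ 18.
With {H1, H2, H3} the worst case is 20.
With {H1, H3, H4} the worst case is 21.
No size-3 selection achieves below 18.

18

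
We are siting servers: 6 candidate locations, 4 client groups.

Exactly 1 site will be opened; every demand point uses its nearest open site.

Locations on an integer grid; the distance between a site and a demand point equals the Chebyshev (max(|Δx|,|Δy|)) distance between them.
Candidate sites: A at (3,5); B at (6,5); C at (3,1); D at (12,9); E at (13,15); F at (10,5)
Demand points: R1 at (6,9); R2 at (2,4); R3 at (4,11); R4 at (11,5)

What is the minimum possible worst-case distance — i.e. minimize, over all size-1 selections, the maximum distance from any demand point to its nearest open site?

6

Open {B}.
  Farthest demand point is R3 at distance 6 (to B); all others are ≤ 6.
With {A} the worst case is 8.
With {F} the worst case is 8.
No size-1 selection achieves below 6.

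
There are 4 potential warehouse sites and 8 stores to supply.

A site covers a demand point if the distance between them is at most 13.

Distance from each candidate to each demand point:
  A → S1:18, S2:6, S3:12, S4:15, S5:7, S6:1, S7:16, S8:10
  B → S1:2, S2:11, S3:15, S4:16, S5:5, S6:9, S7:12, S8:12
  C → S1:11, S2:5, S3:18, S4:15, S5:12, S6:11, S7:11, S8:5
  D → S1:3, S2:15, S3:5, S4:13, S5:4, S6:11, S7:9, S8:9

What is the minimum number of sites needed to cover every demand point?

Coverage sets (demand points within 13 of each site):
  A: {S2, S3, S5, S6, S8}
  B: {S1, S2, S5, S6, S7, S8}
  C: {S1, S2, S5, S6, S7, S8}
  D: {S1, S3, S4, S5, S6, S7, S8}
No single site covers all 8 demand points.
But {A, D} covers everything, so the minimum is 2.

2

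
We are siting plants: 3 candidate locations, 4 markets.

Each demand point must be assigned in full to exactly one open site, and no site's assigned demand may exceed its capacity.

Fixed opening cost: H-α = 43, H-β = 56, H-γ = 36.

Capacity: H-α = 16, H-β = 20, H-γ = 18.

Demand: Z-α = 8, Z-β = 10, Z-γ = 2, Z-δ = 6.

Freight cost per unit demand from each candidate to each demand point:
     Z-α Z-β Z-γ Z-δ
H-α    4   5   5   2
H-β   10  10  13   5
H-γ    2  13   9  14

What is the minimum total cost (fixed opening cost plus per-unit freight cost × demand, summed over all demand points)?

Open {H-α, H-γ}; cheapest assignment that respects the capacities:
  H-α (cap 16, load 16): Z-β, Z-δ — cost 10×5 + 6×2 = 62
  H-γ (cap 18, load 10): Z-α, Z-γ — cost 8×2 + 2×9 = 34
  Shipping 96, fixed 79 → total 175.
  Any other capacity-feasible assignment to {H-α, H-γ} ships for at least 96.
Compare {H-α, H-β, H-γ}: its best feasible assignment gives total 231.
Compare {H-α, H-β}: its best feasible assignment gives total 253.
Every other set of open sites that can feasibly serve all demand totals ≥ 231 even under its best assignment. Minimum: 175.

175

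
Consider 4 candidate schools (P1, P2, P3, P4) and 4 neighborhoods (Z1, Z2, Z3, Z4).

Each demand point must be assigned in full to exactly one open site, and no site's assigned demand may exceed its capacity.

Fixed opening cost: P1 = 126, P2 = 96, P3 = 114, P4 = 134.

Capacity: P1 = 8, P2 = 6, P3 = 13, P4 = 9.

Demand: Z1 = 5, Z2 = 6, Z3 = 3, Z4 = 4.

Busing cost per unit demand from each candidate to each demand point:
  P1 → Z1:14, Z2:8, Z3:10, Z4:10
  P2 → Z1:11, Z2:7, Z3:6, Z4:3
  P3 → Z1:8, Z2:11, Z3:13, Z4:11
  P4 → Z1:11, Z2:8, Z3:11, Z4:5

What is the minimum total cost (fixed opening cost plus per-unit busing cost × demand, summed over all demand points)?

375

Open {P2, P3}; cheapest assignment that respects the capacities:
  P2 (cap 6, load 6): Z2 — cost 6×7 = 42
  P3 (cap 13, load 12): Z1, Z3, Z4 — cost 5×8 + 3×13 + 4×11 = 123
  Shipping 165, fixed 210 → total 375.
  Any other capacity-feasible assignment to {P2, P3} ships for at least 165.
Compare {P3, P4}: its best feasible assignment gives total 407.
Compare {P1, P3}: its best feasible assignment gives total 411.
Every other set of open sites that can feasibly serve all demand totals ≥ 407 even under its best assignment. Minimum: 375.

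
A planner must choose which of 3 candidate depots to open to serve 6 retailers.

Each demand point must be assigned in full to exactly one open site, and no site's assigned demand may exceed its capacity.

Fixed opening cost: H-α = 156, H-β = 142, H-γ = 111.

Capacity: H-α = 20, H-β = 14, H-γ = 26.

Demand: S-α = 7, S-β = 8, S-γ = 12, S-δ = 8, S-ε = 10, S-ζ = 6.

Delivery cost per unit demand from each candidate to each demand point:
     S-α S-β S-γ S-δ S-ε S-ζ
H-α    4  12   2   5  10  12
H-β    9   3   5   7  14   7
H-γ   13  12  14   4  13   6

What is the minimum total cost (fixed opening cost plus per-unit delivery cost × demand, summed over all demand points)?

683

Open {H-α, H-β, H-γ}; cheapest assignment that respects the capacities:
  H-α (cap 20, load 19): S-α, S-γ — cost 7×4 + 12×2 = 52
  H-β (cap 14, load 8): S-β — cost 8×3 = 24
  H-γ (cap 26, load 24): S-δ, S-ε, S-ζ — cost 8×4 + 10×13 + 6×6 = 198
  Shipping 274, fixed 409 → total 683.
  Any other capacity-feasible assignment to {H-α, H-β, H-γ} ships for at least 274.
Total demand is 51 and no other set of sites has combined capacity ≥ 51, so {H-α, H-β, H-γ} is the only feasible choice of open sites. Minimum: 683.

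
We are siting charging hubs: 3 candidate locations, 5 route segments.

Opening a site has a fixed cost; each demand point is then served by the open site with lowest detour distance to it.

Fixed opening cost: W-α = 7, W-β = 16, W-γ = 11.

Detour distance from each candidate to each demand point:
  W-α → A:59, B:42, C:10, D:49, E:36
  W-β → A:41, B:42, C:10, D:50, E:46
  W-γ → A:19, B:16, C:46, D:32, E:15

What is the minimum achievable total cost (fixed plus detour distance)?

110

Open {W-α, W-γ}: assign each demand point to its cheapest open site.
  A→W-γ 19, B→W-γ 16, C→W-α 10, D→W-γ 32, E→W-γ 15
  detour distance 92, fixed 18 → total 110.
Compare {W-β, W-γ}: detour distance 92 + fixed 27 = 119.
Compare {W-α, W-β, W-γ}: detour distance 92 + fixed 34 = 126.
Compare {W-γ}: detour distance 128 + fixed 11 = 139.
All other subsets cost ≥ 119. Minimum total cost: 110.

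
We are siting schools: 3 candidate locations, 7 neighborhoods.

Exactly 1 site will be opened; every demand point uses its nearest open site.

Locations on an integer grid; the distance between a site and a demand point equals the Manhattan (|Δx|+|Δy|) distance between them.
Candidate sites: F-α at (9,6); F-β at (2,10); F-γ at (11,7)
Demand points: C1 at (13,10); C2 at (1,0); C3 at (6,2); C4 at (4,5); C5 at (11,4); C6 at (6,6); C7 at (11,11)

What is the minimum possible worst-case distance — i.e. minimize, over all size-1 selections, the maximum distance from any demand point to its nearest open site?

Open {F-α}.
  Farthest demand point is C2 at distance 14 (to F-α); all others are ≤ 14.
With {F-β} the worst case is 15.
With {F-γ} the worst case is 17.
No size-1 selection achieves below 14.

14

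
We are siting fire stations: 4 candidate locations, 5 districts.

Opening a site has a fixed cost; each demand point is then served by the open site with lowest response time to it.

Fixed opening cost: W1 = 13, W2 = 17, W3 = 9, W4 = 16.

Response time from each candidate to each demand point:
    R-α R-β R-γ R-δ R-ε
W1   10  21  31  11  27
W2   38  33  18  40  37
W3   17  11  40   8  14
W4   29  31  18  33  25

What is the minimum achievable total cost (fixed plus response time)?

Open {W3, W4}: assign each demand point to its cheapest open site.
  R-α→W3 17, R-β→W3 11, R-γ→W4 18, R-δ→W3 8, R-ε→W3 14
  response time 68, fixed 25 → total 93.
Compare {W2, W3}: response time 68 + fixed 26 = 94.
Compare {W1, W3}: response time 74 + fixed 22 = 96.
Compare {W3}: response time 90 + fixed 9 = 99.
All other subsets cost ≥ 94. Minimum total cost: 93.

93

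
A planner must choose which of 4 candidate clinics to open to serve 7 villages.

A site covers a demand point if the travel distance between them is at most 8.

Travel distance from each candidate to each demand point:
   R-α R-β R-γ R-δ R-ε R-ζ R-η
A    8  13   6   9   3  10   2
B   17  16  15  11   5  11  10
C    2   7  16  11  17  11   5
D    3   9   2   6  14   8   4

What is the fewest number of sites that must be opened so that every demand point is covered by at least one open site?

3

Coverage sets (demand points within 8 of each site):
  A: {R-α, R-γ, R-ε, R-η}
  B: {R-ε}
  C: {R-α, R-β, R-η}
  D: {R-α, R-γ, R-δ, R-ζ, R-η}
No 2 sites suffice: every size-2 union leaves at least one demand point uncovered.
But {A, C, D} covers everything, so the minimum is 3.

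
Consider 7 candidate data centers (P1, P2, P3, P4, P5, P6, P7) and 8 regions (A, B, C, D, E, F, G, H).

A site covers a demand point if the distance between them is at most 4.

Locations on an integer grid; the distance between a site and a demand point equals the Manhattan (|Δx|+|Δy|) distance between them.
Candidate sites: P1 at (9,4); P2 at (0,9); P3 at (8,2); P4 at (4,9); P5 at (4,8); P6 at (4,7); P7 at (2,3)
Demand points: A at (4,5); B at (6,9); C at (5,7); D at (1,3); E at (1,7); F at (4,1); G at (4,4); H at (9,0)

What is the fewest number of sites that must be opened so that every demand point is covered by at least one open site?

3

Coverage sets (demand points within 4 of each site):
  P1: {H}
  P2: {E}
  P3: {H}
  P4: {A, B, C}
  P5: {A, B, C, E, G}
  P6: {A, B, C, E, G}
  P7: {A, D, F, G}
No 2 sites suffice: every size-2 union leaves at least one demand point uncovered.
But {P1, P5, P7} covers everything, so the minimum is 3.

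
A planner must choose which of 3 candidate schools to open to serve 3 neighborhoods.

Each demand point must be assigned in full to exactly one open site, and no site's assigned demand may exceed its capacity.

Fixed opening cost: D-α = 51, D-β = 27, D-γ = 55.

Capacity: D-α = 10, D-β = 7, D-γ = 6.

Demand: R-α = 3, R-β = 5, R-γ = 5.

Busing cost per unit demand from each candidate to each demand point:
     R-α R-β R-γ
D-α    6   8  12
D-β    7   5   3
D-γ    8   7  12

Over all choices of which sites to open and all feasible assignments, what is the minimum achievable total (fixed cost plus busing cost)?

151

Open {D-α, D-β}; cheapest assignment that respects the capacities:
  D-α (cap 10, load 8): R-α, R-β — cost 3×6 + 5×8 = 58
  D-β (cap 7, load 5): R-γ — cost 5×3 = 15
  Shipping 73, fixed 78 → total 151.
  Any other capacity-feasible assignment to {D-α, D-β} ships for at least 73.
Compare {D-α, D-β, D-γ}: its best feasible assignment gives total 201.
Compare {D-α, D-γ}: its best feasible assignment gives total 219.
Every other set of open sites that can feasibly serve all demand totals ≥ 201 even under its best assignment. Minimum: 151.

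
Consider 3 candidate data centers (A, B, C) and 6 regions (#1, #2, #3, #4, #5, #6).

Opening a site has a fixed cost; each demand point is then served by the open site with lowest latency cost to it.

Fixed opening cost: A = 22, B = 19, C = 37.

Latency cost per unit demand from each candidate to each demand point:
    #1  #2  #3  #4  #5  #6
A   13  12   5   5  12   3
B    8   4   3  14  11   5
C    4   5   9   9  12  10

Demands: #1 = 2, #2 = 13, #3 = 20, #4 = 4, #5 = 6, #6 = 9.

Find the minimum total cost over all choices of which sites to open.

282

Open {A, B}: assign each demand point to its cheapest open site.
  #1→B 2×8=16, #2→B 13×4=52, #3→B 20×3=60, #4→A 4×5=20, #5→B 6×11=66, #6→A 9×3=27
  latency cost 241, fixed 41 → total 282.
Compare {A, B, C}: latency cost 233 + fixed 78 = 311.
Compare {B}: latency cost 295 + fixed 19 = 314.
Compare {B, C}: latency cost 267 + fixed 56 = 323.
All other subsets cost ≥ 311. Minimum total cost: 282.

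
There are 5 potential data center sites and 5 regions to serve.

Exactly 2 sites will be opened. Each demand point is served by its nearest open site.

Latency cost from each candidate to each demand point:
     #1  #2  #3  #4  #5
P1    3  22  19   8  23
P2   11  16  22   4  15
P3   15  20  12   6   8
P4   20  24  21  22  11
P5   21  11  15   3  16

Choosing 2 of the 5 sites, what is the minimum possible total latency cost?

48

Open {P1, P5}.
  #1→P1 3, #2→P5 11, #3→P5 15, #4→P5 3, #5→P5 16  ⇒ total 48.
Compare {P1, P3}: total 49.
Compare {P3, P5}: total 49.
No size-2 selection does better; minimum is 48.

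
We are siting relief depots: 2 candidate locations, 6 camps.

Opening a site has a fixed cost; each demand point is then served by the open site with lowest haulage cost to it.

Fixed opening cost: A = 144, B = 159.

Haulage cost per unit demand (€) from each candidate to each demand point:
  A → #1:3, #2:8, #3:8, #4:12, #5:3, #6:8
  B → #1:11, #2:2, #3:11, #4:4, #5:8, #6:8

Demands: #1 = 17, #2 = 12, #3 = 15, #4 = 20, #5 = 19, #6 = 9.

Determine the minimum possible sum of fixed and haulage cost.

Open {A, B}: assign each demand point to its cheapest open site.
  #1→A 17×3=51, #2→B 12×2=24, #3→A 15×8=120, #4→B 20×4=80, #5→A 19×3=57, #6→A 9×8=72
  haulage cost 404, fixed 303 → total 707.
Compare {A}: haulage cost 636 + fixed 144 = 780.
Compare {B}: haulage cost 680 + fixed 159 = 839.

707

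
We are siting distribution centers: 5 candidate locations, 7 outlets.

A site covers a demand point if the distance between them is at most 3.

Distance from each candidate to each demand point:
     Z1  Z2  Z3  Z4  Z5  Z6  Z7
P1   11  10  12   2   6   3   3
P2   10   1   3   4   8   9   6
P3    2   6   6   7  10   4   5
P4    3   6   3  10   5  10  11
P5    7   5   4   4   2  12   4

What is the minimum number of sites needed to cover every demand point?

Coverage sets (demand points within 3 of each site):
  P1: {Z4, Z6, Z7}
  P2: {Z2, Z3}
  P3: {Z1}
  P4: {Z1, Z3}
  P5: {Z5}
No 3 sites suffice: every size-3 union leaves at least one demand point uncovered.
But {P1, P2, P3, P5} covers everything, so the minimum is 4.

4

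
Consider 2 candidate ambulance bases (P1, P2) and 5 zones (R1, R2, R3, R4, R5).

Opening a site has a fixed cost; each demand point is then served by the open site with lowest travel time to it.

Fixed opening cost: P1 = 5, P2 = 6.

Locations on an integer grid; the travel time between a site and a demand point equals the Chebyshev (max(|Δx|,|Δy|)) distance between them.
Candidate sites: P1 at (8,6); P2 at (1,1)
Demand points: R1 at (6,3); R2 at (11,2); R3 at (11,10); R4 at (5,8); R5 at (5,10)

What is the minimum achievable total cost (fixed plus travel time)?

Open {P1}: assign each demand point to its cheapest open site.
  R1→P1 3, R2→P1 4, R3→P1 4, R4→P1 3, R5→P1 4
  travel time 18, fixed 5 → total 23.
Compare {P1, P2}: travel time 18 + fixed 11 = 29.
Compare {P2}: travel time 41 + fixed 6 = 47.

23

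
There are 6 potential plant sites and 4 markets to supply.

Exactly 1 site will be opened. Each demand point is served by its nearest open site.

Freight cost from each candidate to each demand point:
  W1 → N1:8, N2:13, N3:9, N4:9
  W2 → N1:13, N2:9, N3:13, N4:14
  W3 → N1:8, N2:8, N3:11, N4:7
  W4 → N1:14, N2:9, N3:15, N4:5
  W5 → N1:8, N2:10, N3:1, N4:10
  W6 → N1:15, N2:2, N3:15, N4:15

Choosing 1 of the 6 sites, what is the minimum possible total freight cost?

Open {W5}.
  N1→W5 8, N2→W5 10, N3→W5 1, N4→W5 10  ⇒ total 29.
Compare {W3}: total 34.
Compare {W1}: total 39.
No size-1 selection does better; minimum is 29.

29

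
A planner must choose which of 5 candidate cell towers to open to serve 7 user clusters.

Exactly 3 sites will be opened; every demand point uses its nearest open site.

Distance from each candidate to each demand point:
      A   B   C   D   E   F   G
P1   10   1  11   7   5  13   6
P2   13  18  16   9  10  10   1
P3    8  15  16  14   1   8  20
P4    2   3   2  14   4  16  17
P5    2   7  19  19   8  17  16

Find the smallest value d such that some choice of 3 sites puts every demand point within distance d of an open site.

8

Open {P1, P3, P4}.
  Farthest demand point is F at distance 8 (to P3); all others are ≤ 8.
With {P2, P3, P4} the worst case is 9.
With {P1, P2, P4} the worst case is 10.
No size-3 selection achieves below 8.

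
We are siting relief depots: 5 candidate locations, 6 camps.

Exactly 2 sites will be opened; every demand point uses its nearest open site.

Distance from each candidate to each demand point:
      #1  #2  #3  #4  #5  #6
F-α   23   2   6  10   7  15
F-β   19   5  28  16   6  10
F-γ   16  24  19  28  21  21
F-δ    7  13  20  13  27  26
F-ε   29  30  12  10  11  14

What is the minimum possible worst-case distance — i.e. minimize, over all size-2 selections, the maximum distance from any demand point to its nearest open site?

Open {F-δ, F-ε}.
  Farthest demand point is #6 at distance 14 (to F-ε); all others are ≤ 14.
With {F-α, F-δ} the worst case is 15.
With {F-α, F-γ} the worst case is 16.
No size-2 selection achieves below 14.

14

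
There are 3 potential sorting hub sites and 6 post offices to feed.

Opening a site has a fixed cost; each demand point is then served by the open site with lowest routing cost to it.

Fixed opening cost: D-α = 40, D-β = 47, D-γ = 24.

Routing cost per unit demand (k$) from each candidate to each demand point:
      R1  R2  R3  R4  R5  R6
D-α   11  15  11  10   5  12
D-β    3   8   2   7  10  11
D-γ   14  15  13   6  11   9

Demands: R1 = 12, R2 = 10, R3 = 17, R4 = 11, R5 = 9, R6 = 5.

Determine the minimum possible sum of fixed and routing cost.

Open {D-α, D-β}: assign each demand point to its cheapest open site.
  R1→D-β 12×3=36, R2→D-β 10×8=80, R3→D-β 17×2=34, R4→D-β 11×7=77, R5→D-α 9×5=45, R6→D-β 5×11=55
  routing cost 327, fixed 87 → total 414.
Compare {D-α, D-β, D-γ}: routing cost 306 + fixed 111 = 417.
Compare {D-β}: routing cost 372 + fixed 47 = 419.
Compare {D-β, D-γ}: routing cost 351 + fixed 71 = 422.
All other subsets cost ≥ 417. Minimum total cost: 414.

414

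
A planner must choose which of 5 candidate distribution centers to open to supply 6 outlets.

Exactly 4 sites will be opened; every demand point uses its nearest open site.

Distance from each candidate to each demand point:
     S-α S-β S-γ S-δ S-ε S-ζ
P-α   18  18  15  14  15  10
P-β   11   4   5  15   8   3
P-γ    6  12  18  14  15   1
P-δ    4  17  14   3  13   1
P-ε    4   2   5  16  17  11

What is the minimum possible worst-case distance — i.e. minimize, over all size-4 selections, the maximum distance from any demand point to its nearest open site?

8

Open {P-α, P-β, P-γ, P-δ}.
  Farthest demand point is S-ε at distance 8 (to P-β); all others are ≤ 8.
With {P-α, P-β, P-δ, P-ε} the worst case is 8.
With {P-β, P-γ, P-δ, P-ε} the worst case is 8.
No size-4 selection achieves below 8.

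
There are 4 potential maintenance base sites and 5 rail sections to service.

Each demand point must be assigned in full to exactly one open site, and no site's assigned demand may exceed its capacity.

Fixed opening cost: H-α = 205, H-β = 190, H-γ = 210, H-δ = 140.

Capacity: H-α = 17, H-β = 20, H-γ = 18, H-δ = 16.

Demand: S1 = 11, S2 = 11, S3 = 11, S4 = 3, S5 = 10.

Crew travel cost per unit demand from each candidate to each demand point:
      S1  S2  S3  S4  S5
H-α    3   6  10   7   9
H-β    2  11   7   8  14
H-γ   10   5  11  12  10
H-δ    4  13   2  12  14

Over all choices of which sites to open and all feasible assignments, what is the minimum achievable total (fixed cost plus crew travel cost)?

955

Open {H-α, H-β, H-γ, H-δ}; cheapest assignment that respects the capacities:
  H-α (cap 17, load 13): S4, S5 — cost 3×7 + 10×9 = 111
  H-β (cap 20, load 11): S1 — cost 11×2 = 22
  H-γ (cap 18, load 11): S2 — cost 11×5 = 55
  H-δ (cap 16, load 11): S3 — cost 11×2 = 22
  Shipping 210, fixed 745 → total 955.
  Any other capacity-feasible assignment to {H-α, H-β, H-γ, H-δ} ships for at least 210.
Total demand is 46; every other set of sites either has combined capacity below 46 or cannot fit the demands without splitting one across sites, so {H-α, H-β, H-γ, H-δ} is the only feasible choice of open sites. Minimum: 955.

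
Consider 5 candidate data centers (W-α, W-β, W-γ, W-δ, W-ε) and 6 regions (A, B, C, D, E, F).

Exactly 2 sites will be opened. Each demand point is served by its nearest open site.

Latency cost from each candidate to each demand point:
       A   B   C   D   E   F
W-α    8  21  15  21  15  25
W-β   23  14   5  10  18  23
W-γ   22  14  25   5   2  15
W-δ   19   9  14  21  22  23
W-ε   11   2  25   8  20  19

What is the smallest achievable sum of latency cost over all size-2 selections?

Open {W-α, W-γ}.
  A→W-α 8, B→W-γ 14, C→W-α 15, D→W-γ 5, E→W-γ 2, F→W-γ 15  ⇒ total 59.
Compare {W-γ, W-ε}: total 60.
Compare {W-β, W-γ}: total 63.
No size-2 selection does better; minimum is 59.

59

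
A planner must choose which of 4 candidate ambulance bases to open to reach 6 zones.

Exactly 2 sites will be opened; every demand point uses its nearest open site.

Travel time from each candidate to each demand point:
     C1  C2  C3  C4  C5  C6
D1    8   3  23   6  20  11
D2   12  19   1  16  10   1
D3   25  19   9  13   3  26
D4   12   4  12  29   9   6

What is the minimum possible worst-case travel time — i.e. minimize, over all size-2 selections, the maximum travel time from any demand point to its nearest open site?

10

Open {D1, D2}.
  Farthest demand point is C5 at travel time 10 (to D2); all others are ≤ 10.
With {D1, D3} the worst case is 11.
With {D1, D4} the worst case is 12.
No size-2 selection achieves below 10.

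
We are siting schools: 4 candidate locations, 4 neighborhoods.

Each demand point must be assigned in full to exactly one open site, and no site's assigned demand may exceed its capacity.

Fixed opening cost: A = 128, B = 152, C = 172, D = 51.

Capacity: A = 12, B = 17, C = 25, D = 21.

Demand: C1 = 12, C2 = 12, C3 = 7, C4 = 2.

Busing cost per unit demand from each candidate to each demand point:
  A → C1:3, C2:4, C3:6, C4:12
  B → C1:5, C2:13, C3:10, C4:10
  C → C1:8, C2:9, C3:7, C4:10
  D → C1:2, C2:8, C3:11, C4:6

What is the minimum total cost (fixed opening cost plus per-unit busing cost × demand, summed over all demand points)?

Open {A, D}; cheapest assignment that respects the capacities:
  A (cap 12, load 12): C2 — cost 12×4 = 48
  D (cap 21, load 21): C1, C3, C4 — cost 12×2 + 7×11 + 2×6 = 113
  Shipping 161, fixed 179 → total 340.
  Any other capacity-feasible assignment to {A, D} ships for at least 161.
Compare {C, D}: its best feasible assignment gives total 416.
Compare {B, D}: its best feasible assignment gives total 448.
Every other set of open sites that can feasibly serve all demand totals ≥ 416 even under its best assignment. Minimum: 340.

340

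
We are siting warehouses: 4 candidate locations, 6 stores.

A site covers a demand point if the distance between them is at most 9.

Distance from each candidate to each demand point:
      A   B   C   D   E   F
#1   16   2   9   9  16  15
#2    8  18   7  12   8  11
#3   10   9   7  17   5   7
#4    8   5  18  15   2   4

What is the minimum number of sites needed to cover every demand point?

Coverage sets (demand points within 9 of each site):
  #1: {B, C, D}
  #2: {A, C, E}
  #3: {B, C, E, F}
  #4: {A, B, E, F}
No single site covers all 6 demand points.
But {#1, #4} covers everything, so the minimum is 2.

2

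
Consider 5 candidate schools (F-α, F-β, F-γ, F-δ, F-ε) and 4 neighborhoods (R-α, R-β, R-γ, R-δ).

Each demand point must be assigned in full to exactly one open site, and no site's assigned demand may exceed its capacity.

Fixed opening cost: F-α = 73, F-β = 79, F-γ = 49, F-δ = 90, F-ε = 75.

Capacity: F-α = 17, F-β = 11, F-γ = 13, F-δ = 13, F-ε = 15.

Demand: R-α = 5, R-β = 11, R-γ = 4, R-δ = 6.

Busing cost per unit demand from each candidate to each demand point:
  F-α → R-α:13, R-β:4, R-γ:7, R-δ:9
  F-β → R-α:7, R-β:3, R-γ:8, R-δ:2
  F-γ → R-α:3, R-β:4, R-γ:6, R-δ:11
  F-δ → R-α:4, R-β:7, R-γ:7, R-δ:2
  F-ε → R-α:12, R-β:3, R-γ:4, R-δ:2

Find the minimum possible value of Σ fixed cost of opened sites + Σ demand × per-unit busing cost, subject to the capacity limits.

246

Open {F-δ, F-ε}; cheapest assignment that respects the capacities:
  F-δ (cap 13, load 11): R-α, R-δ — cost 5×4 + 6×2 = 32
  F-ε (cap 15, load 15): R-β, R-γ — cost 11×3 + 4×4 = 49
  Shipping 81, fixed 165 → total 246.
  Any other capacity-feasible assignment to {F-δ, F-ε} ships for at least 81.
Compare {F-β, F-ε}: its best feasible assignment gives total 250.
Compare {F-γ, F-ε}: its best feasible assignment gives total 254.
Every other set of open sites that can feasibly serve all demand totals ≥ 250 even under its best assignment. Minimum: 246.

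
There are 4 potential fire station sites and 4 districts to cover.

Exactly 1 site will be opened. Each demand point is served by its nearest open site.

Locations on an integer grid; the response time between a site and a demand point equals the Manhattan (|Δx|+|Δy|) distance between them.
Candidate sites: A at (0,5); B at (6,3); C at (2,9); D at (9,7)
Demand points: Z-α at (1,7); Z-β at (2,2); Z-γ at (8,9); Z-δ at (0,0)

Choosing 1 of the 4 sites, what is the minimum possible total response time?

25

Open {A}.
  Z-α→A 3, Z-β→A 5, Z-γ→A 12, Z-δ→A 5  ⇒ total 25.
Compare {C}: total 27.
Compare {B}: total 31.
No size-1 selection does better; minimum is 25.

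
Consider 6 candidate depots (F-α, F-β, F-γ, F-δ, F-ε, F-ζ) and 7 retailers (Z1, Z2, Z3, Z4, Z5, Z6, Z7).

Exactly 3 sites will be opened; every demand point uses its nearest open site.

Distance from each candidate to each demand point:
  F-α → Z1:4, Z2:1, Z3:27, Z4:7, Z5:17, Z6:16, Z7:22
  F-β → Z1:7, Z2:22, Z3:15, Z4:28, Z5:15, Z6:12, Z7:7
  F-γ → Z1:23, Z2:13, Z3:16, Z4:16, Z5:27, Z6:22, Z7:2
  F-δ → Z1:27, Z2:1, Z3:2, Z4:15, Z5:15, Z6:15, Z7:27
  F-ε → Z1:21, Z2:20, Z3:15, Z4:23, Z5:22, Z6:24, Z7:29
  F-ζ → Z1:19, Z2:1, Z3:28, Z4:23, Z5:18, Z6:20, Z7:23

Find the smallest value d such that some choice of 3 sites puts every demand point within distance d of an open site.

Open {F-α, F-β, F-γ}.
  Farthest demand point is Z3 at distance 15 (to F-β); all others are ≤ 15.
With {F-α, F-β, F-δ} the worst case is 15.
With {F-α, F-β, F-ε} the worst case is 15.
No size-3 selection achieves below 15.

15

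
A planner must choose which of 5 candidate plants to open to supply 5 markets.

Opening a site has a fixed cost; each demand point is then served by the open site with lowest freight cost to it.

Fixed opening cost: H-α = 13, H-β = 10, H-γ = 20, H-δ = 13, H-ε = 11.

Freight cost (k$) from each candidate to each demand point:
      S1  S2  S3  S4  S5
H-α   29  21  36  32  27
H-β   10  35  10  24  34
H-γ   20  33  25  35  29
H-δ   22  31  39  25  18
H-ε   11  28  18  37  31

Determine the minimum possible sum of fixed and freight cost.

Open {H-α, H-β}: assign each demand point to its cheapest open site.
  S1→H-β 10, S2→H-α 21, S3→H-β 10, S4→H-β 24, S5→H-α 27
  freight cost 92, fixed 23 → total 115.
Compare {H-β, H-δ}: freight cost 93 + fixed 23 = 116.
Compare {H-α, H-β, H-δ}: freight cost 83 + fixed 36 = 119.
Compare {H-β}: freight cost 113 + fixed 10 = 123.
All other subsets cost ≥ 116. Minimum total cost: 115.

115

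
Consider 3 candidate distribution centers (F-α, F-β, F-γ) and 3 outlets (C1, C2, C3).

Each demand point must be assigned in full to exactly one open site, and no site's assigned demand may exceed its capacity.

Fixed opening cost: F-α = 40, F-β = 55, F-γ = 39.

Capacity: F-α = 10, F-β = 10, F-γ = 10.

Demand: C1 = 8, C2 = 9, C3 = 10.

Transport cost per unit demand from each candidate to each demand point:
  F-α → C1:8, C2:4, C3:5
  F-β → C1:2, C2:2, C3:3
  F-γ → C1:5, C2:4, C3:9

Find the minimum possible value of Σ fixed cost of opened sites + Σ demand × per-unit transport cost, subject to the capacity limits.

Open {F-α, F-β, F-γ}; cheapest assignment that respects the capacities:
  F-α (cap 10, load 10): C3 — cost 10×5 = 50
  F-β (cap 10, load 8): C1 — cost 8×2 = 16
  F-γ (cap 10, load 9): C2 — cost 9×4 = 36
  Shipping 102, fixed 134 → total 236.
  Any other capacity-feasible assignment to {F-α, F-β, F-γ} ships for at least 102.
Total demand is 27 and no other set of sites has combined capacity ≥ 27, so {F-α, F-β, F-γ} is the only feasible choice of open sites. Minimum: 236.

236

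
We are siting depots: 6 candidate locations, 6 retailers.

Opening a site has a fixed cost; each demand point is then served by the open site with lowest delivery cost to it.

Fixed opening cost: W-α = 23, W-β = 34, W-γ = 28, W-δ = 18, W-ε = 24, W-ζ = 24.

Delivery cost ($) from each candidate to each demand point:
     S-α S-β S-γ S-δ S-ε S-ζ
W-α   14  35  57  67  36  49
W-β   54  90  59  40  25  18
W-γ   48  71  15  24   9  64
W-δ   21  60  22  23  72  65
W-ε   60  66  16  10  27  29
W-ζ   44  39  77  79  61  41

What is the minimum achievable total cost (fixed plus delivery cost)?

Open {W-α, W-ε}: assign each demand point to its cheapest open site.
  S-α→W-α 14, S-β→W-α 35, S-γ→W-ε 16, S-δ→W-ε 10, S-ε→W-ε 27, S-ζ→W-ε 29
  delivery cost 131, fixed 47 → total 178.
Compare {W-α, W-γ, W-ε}: delivery cost 112 + fixed 75 = 187.
Compare {W-α, W-δ, W-ε}: delivery cost 131 + fixed 65 = 196.
Compare {W-α, W-γ}: delivery cost 146 + fixed 51 = 197.
All other subsets cost ≥ 187. Minimum total cost: 178.

178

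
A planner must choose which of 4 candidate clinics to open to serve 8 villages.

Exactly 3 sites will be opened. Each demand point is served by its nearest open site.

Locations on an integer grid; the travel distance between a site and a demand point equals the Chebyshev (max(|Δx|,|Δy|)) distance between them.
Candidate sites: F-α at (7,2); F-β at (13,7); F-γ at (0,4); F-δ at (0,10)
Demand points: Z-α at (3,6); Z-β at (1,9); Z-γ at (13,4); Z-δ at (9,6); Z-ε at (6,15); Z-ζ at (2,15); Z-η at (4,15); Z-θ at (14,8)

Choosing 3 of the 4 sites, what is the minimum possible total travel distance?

Open {F-β, F-γ, F-δ}.
  Z-α→F-γ 3, Z-β→F-δ 1, Z-γ→F-β 3, Z-δ→F-β 4, Z-ε→F-δ 6, Z-ζ→F-δ 5, Z-η→F-δ 5, Z-θ→F-β 1  ⇒ total 28.
Compare {F-α, F-β, F-δ}: total 29.
Compare {F-α, F-γ, F-δ}: total 37.
No size-3 selection does better; minimum is 28.

28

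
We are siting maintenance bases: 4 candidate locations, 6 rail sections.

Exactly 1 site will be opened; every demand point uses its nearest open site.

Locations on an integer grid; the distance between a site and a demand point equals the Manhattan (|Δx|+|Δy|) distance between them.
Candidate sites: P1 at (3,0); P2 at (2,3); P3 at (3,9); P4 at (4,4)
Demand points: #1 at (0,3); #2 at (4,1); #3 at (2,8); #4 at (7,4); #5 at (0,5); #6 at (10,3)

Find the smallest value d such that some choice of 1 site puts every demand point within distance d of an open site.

7

Open {P4}.
  Farthest demand point is #6 at distance 7 (to P4); all others are ≤ 7.
With {P2} the worst case is 8.
With {P1} the worst case is 10.
No size-1 selection achieves below 7.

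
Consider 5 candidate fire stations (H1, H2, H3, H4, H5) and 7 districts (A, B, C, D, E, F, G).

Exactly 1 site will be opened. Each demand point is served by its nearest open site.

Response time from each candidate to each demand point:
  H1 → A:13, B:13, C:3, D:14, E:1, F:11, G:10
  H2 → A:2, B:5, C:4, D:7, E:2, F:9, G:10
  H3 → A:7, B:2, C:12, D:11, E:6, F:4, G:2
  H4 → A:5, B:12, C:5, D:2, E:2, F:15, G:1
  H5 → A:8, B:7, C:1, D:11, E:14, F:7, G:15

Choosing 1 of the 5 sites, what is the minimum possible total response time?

39

Open {H2}.
  A→H2 2, B→H2 5, C→H2 4, D→H2 7, E→H2 2, F→H2 9, G→H2 10  ⇒ total 39.
Compare {H4}: total 42.
Compare {H3}: total 44.
No size-1 selection does better; minimum is 39.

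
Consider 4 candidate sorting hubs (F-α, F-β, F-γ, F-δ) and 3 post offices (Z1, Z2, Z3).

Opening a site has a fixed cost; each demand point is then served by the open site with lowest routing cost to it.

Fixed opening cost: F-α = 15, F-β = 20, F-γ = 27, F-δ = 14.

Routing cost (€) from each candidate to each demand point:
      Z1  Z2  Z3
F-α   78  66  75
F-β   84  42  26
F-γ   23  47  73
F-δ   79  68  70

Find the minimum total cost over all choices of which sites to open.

138

Open {F-β, F-γ}: assign each demand point to its cheapest open site.
  Z1→F-γ 23, Z2→F-β 42, Z3→F-β 26
  routing cost 91, fixed 47 → total 138.
Compare {F-β, F-γ, F-δ}: routing cost 91 + fixed 61 = 152.
Compare {F-α, F-β, F-γ}: routing cost 91 + fixed 62 = 153.
Compare {F-α, F-β, F-γ, F-δ}: routing cost 91 + fixed 76 = 167.
All other subsets cost ≥ 152. Minimum total cost: 138.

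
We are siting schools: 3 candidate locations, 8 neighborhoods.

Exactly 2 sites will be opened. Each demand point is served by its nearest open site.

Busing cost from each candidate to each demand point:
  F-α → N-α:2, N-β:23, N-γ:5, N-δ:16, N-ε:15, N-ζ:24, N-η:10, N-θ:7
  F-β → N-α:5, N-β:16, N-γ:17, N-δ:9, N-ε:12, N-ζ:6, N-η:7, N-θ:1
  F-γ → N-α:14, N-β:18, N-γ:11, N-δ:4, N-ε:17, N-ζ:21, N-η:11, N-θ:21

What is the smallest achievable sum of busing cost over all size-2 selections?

Open {F-α, F-β}.
  N-α→F-α 2, N-β→F-β 16, N-γ→F-α 5, N-δ→F-β 9, N-ε→F-β 12, N-ζ→F-β 6, N-η→F-β 7, N-θ→F-β 1  ⇒ total 58.
Compare {F-β, F-γ}: total 62.
Compare {F-α, F-γ}: total 82.

58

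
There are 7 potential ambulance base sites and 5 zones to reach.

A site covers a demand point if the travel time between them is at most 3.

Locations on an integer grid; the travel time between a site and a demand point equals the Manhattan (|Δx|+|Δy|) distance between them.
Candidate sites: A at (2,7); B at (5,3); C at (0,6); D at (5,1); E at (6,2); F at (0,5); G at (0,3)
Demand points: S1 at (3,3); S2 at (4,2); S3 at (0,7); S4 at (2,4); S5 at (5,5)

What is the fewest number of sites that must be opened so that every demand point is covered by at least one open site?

2

Coverage sets (demand points within 3 of each site):
  A: {S3, S4}
  B: {S1, S2, S5}
  C: {S3}
  D: {S2}
  E: {S2}
  F: {S3, S4}
  G: {S1, S4}
No single site covers all 5 demand points.
But {A, B} covers everything, so the minimum is 2.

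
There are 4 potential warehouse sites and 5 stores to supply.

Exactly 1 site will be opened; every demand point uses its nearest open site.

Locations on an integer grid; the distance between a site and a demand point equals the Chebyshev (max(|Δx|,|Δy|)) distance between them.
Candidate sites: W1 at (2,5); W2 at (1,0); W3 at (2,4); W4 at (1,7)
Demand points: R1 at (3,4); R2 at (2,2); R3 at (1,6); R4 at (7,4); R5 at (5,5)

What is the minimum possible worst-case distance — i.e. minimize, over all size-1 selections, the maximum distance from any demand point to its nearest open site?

5

Open {W1}.
  Farthest demand point is R4 at distance 5 (to W1); all others are ≤ 5.
With {W3} the worst case is 5.
With {W2} the worst case is 6.
No size-1 selection achieves below 5.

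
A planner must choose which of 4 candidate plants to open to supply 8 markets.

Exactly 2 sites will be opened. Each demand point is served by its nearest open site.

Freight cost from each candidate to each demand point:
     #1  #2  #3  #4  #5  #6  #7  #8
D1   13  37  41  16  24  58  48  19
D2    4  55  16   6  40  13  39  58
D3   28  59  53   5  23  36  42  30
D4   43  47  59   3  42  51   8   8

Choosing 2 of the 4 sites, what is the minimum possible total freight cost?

139

Open {D2, D4}.
  #1→D2 4, #2→D4 47, #3→D2 16, #4→D4 3, #5→D2 40, #6→D2 13, #7→D4 8, #8→D4 8  ⇒ total 139.
Compare {D1, D2}: total 158.
Compare {D1, D4}: total 185.
No size-2 selection does better; minimum is 139.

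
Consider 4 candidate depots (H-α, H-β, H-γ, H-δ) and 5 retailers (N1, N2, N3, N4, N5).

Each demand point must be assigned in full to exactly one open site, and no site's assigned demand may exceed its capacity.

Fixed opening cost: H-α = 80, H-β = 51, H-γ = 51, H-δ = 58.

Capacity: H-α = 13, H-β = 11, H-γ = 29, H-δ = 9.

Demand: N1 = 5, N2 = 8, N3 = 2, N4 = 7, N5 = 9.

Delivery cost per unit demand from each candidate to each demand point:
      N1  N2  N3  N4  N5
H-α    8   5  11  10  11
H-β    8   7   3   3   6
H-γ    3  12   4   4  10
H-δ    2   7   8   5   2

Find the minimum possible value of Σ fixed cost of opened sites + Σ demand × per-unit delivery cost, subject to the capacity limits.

Open {H-γ, H-δ}; cheapest assignment that respects the capacities:
  H-γ (cap 29, load 22): N1, N2, N3, N4 — cost 5×3 + 8×12 + 2×4 + 7×4 = 147
  H-δ (cap 9, load 9): N5 — cost 9×2 = 18
  Shipping 165, fixed 109 → total 274.
  Any other capacity-feasible assignment to {H-γ, H-δ} ships for at least 165.
Compare {H-β, H-γ, H-δ}: its best feasible assignment gives total 283.
Compare {H-β, H-γ}: its best feasible assignment gives total 297.
Every other set of open sites that can feasibly serve all demand totals ≥ 283 even under its best assignment. Minimum: 274.

274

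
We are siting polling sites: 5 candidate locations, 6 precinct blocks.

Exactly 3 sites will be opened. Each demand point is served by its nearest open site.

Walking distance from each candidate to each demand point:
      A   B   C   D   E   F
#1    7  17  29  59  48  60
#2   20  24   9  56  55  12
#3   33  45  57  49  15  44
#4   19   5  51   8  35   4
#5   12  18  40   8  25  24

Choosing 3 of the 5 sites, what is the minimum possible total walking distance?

Open {#2, #3, #4}.
  A→#4 19, B→#4 5, C→#2 9, D→#4 8, E→#3 15, F→#4 4  ⇒ total 60.
Compare {#2, #4, #5}: total 63.
Compare {#1, #2, #4}: total 68.
No size-3 selection does better; minimum is 60.

60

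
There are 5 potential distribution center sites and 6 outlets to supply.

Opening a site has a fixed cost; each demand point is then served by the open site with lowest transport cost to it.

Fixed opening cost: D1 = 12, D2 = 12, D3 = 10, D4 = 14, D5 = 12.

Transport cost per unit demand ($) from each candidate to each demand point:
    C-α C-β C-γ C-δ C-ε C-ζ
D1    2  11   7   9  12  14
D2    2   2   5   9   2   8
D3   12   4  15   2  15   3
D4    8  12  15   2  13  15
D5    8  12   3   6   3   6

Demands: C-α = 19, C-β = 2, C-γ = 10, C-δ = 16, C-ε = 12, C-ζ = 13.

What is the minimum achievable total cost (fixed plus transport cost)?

201

Open {D2, D3, D5}: assign each demand point to its cheapest open site.
  C-α→D2 19×2=38, C-β→D2 2×2=4, C-γ→D5 10×3=30, C-δ→D3 16×2=32, C-ε→D2 12×2=24, C-ζ→D3 13×3=39
  transport cost 167, fixed 34 → total 201.
Compare {D2, D3}: transport cost 187 + fixed 22 = 209.
Compare {D1, D2, D3, D5}: transport cost 167 + fixed 46 = 213.
Compare {D2, D3, D4, D5}: transport cost 167 + fixed 48 = 215.
All other subsets cost ≥ 209. Minimum total cost: 201.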